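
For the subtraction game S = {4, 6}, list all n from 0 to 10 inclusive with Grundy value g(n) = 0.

Grundy values for subtraction set {4, 6}:
g(0) = mex{} = 0
g(1) = mex{} = 0
g(2) = mex{} = 0
g(3) = mex{} = 0
g(4) = mex{0} = 1
g(5) = mex{0} = 1
g(6) = mex{0} = 1
g(7) = mex{0} = 1
g(8) = mex{0,1} = 2
g(9) = mex{0,1} = 2
g(10) = mex{1} = 0
The P-positions (g = 0) in 0..10 are 0, 1, 2, 3, 10.

0, 1, 2, 3, 10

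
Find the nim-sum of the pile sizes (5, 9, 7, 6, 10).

Compute the nim-sum pairwise:
5 ⊕ 9 = 12
12 ⊕ 7 = 11
11 ⊕ 6 = 13
13 ⊕ 10 = 7

7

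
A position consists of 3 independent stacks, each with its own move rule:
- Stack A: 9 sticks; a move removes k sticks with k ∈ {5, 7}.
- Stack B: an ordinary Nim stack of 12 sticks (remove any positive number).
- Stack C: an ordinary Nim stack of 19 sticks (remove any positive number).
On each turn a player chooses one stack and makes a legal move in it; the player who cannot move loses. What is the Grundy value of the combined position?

30

Build the Grundy sequence for stack A with g(k) = mex{g(k−s) : s ∈ {5, 7}, s ≤ k}:
k:     0  1  2  3  4  5  6  7  8  9
g(k):  0  0  0  0  0  1  1  1  1  1
So g(9) = 1.
Stack B is a plain Nim stack of size 12, so its Grundy value is 12.
Stack C is a plain Nim stack of size 19, so its Grundy value is 19.
The value of a disjunctive sum is the nim-sum of the parts.
Combined value = 1 XOR 12 XOR 19 = 30.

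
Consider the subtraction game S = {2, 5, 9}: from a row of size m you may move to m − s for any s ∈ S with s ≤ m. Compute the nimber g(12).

Build the Grundy sequence with g(k) = mex{g(k−s) : s ∈ {2, 5, 9}, s ≤ k}:
k:     0  1  2  3  4  5  6  7  8  9 10 11 12
g(k):  0  0  1  1  0  2  1  0  0  1  1  0  2
So g(12) = 2.

2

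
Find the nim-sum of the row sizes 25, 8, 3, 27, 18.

27

Nim-sum: 25 ⊕ 8 ⊕ 3 ⊕ 27 ⊕ 18 = 27.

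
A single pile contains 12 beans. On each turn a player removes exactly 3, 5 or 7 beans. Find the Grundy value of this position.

Compute g(0), g(1), … for moves {3, 5, 7}:
k:     0  1  2  3  4  5  6  7  8  9 10 11 12
g(k):  0  0  0  1  1  1  2  2  2  3  0  0  0
So g(12) = 0.

0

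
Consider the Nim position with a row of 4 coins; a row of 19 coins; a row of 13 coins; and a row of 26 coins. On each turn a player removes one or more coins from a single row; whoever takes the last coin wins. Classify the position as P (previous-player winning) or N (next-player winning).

Nim-sum: 4 ^ 19 ^ 13 ^ 26 = 0.
The nim-sum is 0, so this is a P-position: the player to move is in a losing position under optimal play.

P-position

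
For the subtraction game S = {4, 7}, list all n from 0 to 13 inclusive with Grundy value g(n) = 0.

0, 1, 2, 3, 11, 12, 13

Grundy values for subtraction set {4, 7}:
k:     0  1  2  3  4  5  6  7  8  9 10 11 12 13
g(k):  0  0  0  0  1  1  1  1  2  2  2  0  0  0
The P-positions (g = 0) in 0..13 are 0, 1, 2, 3, 11, 12, 13.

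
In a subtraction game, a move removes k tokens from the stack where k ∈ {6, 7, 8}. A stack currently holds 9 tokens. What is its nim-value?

1

Build the Grundy sequence with g(k) = mex{g(k−s) : s ∈ {6, 7, 8}, s ≤ k}:
k:     0  1  2  3  4  5  6  7  8  9
g(k):  0  0  0  0  0  0  1  1  1  1
So g(9) = 1.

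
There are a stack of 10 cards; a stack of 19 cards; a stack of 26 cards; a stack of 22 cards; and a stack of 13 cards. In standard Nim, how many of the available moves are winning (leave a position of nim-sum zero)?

Compute the nim-sum pairwise:
10 ^ 19 = 25
25 ^ 26 = 3
3 ^ 22 = 21
21 ^ 13 = 24
The overall nim-sum is X = 24. A stack of size p has a winning move iff p XOR X < p (reduce it to p XOR X).
  10: 10 XOR 24 = 18 ≥ 10 — no move.
  19: 19 XOR 24 = 11 < 19 — winning move (to 11).
  26: 26 XOR 24 = 2 < 26 — winning move (to 2).
  22: 22 XOR 24 = 14 < 22 — winning move (to 14).
  13: 13 XOR 24 = 21 ≥ 13 — no move.
That gives 3 winning moves.

3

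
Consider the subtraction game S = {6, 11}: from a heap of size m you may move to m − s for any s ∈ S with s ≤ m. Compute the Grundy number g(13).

Grundy values for subtraction set {6, 11}:
k:     0  1  2  3  4  5  6  7  8  9 10 11 12 13
g(k):  0  0  0  0  0  0  1  1  1  1  1  1  2  2
So g(13) = 2.

2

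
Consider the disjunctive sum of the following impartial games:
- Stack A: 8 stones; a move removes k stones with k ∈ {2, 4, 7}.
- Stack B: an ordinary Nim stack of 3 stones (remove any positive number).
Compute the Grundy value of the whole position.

Build the Grundy sequence for stack A with g(k) = mex{g(k−s) : s ∈ {2, 4, 7}, s ≤ k}:
g(0) = mex{} = 0
g(1) = mex{} = 0
g(2) = mex{0} = 1
g(3) = mex{0} = 1
g(4) = mex{0,1} = 2
g(5) = mex{0,1} = 2
g(6) = mex{1,2} = 0
g(7) = mex{0,1,2} = 3
g(8) = mex{0,2} = 1
So g(8) = 1.
Stack B is a plain Nim stack of size 3, so its Grundy value is 3.
The value of a disjunctive sum is the nim-sum of the parts.
Combined value = 1 XOR 3 = 2.

2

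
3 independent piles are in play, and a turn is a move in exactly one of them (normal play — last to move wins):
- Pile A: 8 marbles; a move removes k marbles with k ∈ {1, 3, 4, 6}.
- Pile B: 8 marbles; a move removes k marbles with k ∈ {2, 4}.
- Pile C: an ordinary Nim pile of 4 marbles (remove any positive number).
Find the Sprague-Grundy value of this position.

4

Grundy values for pile A (subtraction set {1, 3, 4, 6}):
g(0) = mex{} = 0
g(1) = mex{0} = 1
g(2) = mex{1} = 0
g(3) = mex{0} = 1
g(4) = mex{0,1} = 2
g(5) = mex{0,1,2} = 3
g(6) = mex{0,1,3} = 2
g(7) = mex{1,2} = 0
g(8) = mex{0,2,3} = 1
So g(8) = 1.
For pile B, compute g(0), g(1), … with moves {2, 4}:
g(0) = mex{} = 0
g(1) = mex{} = 0
g(2) = mex{0} = 1
g(3) = mex{0} = 1
g(4) = mex{0,1} = 2
g(5) = mex{0,1} = 2
g(6) = mex{1,2} = 0
g(7) = mex{1,2} = 0
g(8) = mex{0,2} = 1
So g(8) = 1.
Pile C is a plain Nim pile of size 4, so its Grundy value is 4.
By the Sprague-Grundy theorem, the Grundy value of a sum of independent games is the XOR of the component values.
Combined value = 1 XOR 1 XOR 4 = 4.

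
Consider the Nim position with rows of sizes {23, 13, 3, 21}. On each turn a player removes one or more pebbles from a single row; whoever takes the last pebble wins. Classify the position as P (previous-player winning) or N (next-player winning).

Write each in binary and XOR column by column:
  10111  (23)
  01101  (13)
  00011  (3)
  10101  (21)
  -----
  01100  (12)
The nim-sum is 12 ≠ 0, so this is an N-position: the player to move can win.

N-position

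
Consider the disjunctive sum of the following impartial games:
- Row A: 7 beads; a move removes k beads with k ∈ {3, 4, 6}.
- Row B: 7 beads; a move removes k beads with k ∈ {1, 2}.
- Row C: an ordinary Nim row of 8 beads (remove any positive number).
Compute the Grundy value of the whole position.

11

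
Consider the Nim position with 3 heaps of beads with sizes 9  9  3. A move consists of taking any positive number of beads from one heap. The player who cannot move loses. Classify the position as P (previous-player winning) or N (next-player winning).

Nim-sum: 9 ^ 9 ^ 3 = 3.
The nim-sum is 3 ≠ 0, so this is an N-position: the player to move can win.

N-position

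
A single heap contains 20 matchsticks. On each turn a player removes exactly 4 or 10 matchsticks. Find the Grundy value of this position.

Grundy values for subtraction set {4, 10}:
k:     0  1  2  3  4  5  6  7  8  9 10 11 12 13 14 15 16 17 18 19 20
g(k):  0  0  0  0  1  1  1  1  0  0  2  2  1  1  0  0  0  0  1  1  1
So g(20) = 1.

1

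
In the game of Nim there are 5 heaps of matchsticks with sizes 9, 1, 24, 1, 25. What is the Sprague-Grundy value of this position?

Nim-sum: 9 ^ 1 ^ 24 ^ 1 ^ 25 = 8.

8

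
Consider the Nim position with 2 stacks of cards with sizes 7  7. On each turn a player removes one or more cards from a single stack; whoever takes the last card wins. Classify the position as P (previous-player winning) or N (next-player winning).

P-position

Nim-sum: 7 ⊕ 7 = 0.
The nim-sum is 0, so this is a P-position: the player to move is in a losing position under optimal play.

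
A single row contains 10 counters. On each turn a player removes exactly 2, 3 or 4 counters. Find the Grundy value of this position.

2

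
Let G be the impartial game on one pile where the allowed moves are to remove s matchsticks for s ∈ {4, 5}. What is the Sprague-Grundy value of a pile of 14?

Build the Grundy sequence with g(k) = mex{g(k−s) : s ∈ {4, 5}, s ≤ k}:
g(0) = mex{} = 0
g(1) = mex{} = 0
g(2) = mex{} = 0
g(3) = mex{} = 0
g(4) = mex{0} = 1
g(5) = mex{0} = 1
g(6) = mex{0} = 1
g(7) = mex{0} = 1
g(8) = mex{0,1} = 2
g(9) = mex{1} = 0
g(10) = mex{1} = 0
g(11) = mex{1} = 0
g(12) = mex{1,2} = 0
g(13) = mex{0,2} = 1
g(14) = mex{0} = 1
So g(14) = 1.

1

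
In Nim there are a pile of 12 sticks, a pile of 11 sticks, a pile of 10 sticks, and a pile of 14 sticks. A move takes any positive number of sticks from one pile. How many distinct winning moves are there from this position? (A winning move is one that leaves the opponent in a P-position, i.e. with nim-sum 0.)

Compute the nim-sum pairwise:
12 XOR 11 = 7
7 XOR 10 = 13
13 XOR 14 = 3
The overall nim-sum is X = 3. A pile of size p has a winning move iff p XOR X < p (reduce it to p XOR X).
  12: 12 XOR 3 = 15 ≥ 12 — no move.
  11: 11 XOR 3 = 8 < 11 — winning move (to 8).
  10: 10 XOR 3 = 9 < 10 — winning move (to 9).
  14: 14 XOR 3 = 13 < 14 — winning move (to 13).
That gives 3 winning moves.

3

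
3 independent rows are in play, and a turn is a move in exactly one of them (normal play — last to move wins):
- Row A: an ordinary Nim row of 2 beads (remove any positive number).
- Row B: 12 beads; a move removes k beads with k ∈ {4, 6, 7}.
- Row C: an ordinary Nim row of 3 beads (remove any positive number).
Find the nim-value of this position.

Row A is a plain Nim row of size 2, so its Grundy value is 2.
Build the Grundy sequence for row B with g(k) = mex{g(k−s) : s ∈ {4, 6, 7}, s ≤ k}:
g(0) = mex{} = 0
g(1) = mex{} = 0
g(2) = mex{} = 0
g(3) = mex{} = 0
g(4) = mex{0} = 1
g(5) = mex{0} = 1
g(6) = mex{0} = 1
g(7) = mex{0} = 1
g(8) = mex{0,1} = 2
g(9) = mex{0,1} = 2
g(10) = mex{0,1} = 2
g(11) = mex{1} = 0
g(12) = mex{1,2} = 0
So g(12) = 0.
Row C is a plain Nim row of size 3, so its Grundy value is 3.
The value of a disjunctive sum is the nim-sum of the parts.
Combined value = 2 XOR 0 XOR 3 = 1.

1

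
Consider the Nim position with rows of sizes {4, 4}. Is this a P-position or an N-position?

P-position

Nim-sum: 4 XOR 4 = 0.
The nim-sum is 0, so this is a P-position: the player to move is in a losing position under optimal play.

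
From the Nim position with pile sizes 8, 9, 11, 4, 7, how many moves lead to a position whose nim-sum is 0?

Bitwise XOR of the heap sizes:
  1000  (8)
  1001  (9)
  1011  (11)
  0100  (4)
  0111  (7)
  ----
  1001  (9)
The overall nim-sum is X = 9. A pile of size p has a winning move iff p XOR X < p (reduce it to p XOR X).
  8: 8 XOR 9 = 1 < 8 — winning move (to 1).
  9: 9 XOR 9 = 0 < 9 — winning move (to 0).
  11: 11 XOR 9 = 2 < 11 — winning move (to 2).
  4: 4 XOR 9 = 13 ≥ 4 — no move.
  7: 7 XOR 9 = 14 ≥ 7 — no move.
That gives 3 winning moves.

3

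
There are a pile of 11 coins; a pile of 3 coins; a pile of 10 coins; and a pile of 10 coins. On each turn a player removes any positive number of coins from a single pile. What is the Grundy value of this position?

8

Compute the nim-sum pairwise:
11 ^ 3 = 8
8 ^ 10 = 2
2 ^ 10 = 8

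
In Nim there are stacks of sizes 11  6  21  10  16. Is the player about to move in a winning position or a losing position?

Bitwise XOR of the heap sizes:
  01011  (11)
  00110  (6)
  10101  (21)
  01010  (10)
  10000  (16)
  -----
  00010  (2)
The nim-sum is 2 ≠ 0, so this is an N-position: the player to move can win.

Winning position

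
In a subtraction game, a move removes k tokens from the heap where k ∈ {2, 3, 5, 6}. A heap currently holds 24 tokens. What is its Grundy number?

Grundy values for subtraction set {2, 3, 5, 6}:
k:     0  1  2  3  4  5  6  7  8  9 10 11 12 13 14 15 16 17 18 19 20 21 22 23 24
g(k):  0  0  1  1  2  2  3  3  0  0  1  1  2  2  3  3  0  0  1  1  2  2  3  3  0
So g(24) = 0.

0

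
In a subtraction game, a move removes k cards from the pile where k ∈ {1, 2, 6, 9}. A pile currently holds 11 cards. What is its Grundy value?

Grundy values for subtraction set {1, 2, 6, 9}:
g(0) = mex{} = 0
g(1) = mex{0} = 1
g(2) = mex{0,1} = 2
g(3) = mex{1,2} = 0
g(4) = mex{0,2} = 1
g(5) = mex{0,1} = 2
g(6) = mex{0,1,2} = 3
g(7) = mex{1,2,3} = 0
g(8) = mex{0,2,3} = 1
g(9) = mex{0,1} = 2
g(10) = mex{1,2} = 0
g(11) = mex{0,2} = 1
So g(11) = 1.

1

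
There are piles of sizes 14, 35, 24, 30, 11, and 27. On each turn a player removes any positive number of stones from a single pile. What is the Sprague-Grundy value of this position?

59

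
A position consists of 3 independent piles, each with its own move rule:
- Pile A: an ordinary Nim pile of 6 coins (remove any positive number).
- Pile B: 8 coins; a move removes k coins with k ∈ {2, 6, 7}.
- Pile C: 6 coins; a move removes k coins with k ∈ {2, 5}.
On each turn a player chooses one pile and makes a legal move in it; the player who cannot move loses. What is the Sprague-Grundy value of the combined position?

Pile A is a plain Nim pile of size 6, so its Grundy value is 6.
Build the Grundy sequence for pile B with g(k) = mex{g(k−s) : s ∈ {2, 6, 7}, s ≤ k}:
g(0) = mex{} = 0
g(1) = mex{} = 0
g(2) = mex{0} = 1
g(3) = mex{0} = 1
g(4) = mex{1} = 0
g(5) = mex{1} = 0
g(6) = mex{0} = 1
g(7) = mex{0} = 1
g(8) = mex{0,1} = 2
So g(8) = 2.
For pile C, compute g(0), g(1), … with moves {2, 5}:
g(0) = mex{} = 0
g(1) = mex{} = 0
g(2) = mex{0} = 1
g(3) = mex{0} = 1
g(4) = mex{1} = 0
g(5) = mex{0,1} = 2
g(6) = mex{0} = 1
So g(6) = 1.
The value of a disjunctive sum is the nim-sum of the parts.
Combined value = 6 ⊕ 2 ⊕ 1 = 5.

5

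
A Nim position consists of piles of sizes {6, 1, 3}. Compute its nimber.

4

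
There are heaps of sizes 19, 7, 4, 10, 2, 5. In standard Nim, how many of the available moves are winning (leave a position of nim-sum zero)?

1

Nim-sum: 19 ^ 7 ^ 4 ^ 10 ^ 2 ^ 5 = 29.
The overall nim-sum is X = 29. A heap of size p has a winning move iff p XOR X < p (reduce it to p XOR X).
  19: 19 XOR 29 = 14 < 19 — winning move (to 14).
  7: 7 XOR 29 = 26 ≥ 7 — no move.
  4: 4 XOR 29 = 25 ≥ 4 — no move.
  10: 10 XOR 29 = 23 ≥ 10 — no move.
  2: 2 XOR 29 = 31 ≥ 2 — no move.
  5: 5 XOR 29 = 24 ≥ 5 — no move.
That gives 1 winning move.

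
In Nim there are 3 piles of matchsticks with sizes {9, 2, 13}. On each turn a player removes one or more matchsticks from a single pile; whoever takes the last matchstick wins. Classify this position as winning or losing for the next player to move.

Bitwise XOR of the heap sizes:
  1001  (9)
  0010  (2)
  1101  (13)
  ----
  0110  (6)
The nim-sum is 6 ≠ 0, so this is an N-position: the player to move can win.

Winning position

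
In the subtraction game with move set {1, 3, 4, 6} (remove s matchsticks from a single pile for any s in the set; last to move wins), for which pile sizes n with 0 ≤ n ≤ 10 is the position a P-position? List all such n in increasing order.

0, 2, 7, 9

Build the Grundy sequence with g(k) = mex{g(k−s) : s ∈ {1, 3, 4, 6}, s ≤ k}:
k:     0  1  2  3  4  5  6  7  8  9 10
g(k):  0  1  0  1  2  3  2  0  1  0  1
The P-positions (g = 0) in 0..10 are 0, 2, 7, 9.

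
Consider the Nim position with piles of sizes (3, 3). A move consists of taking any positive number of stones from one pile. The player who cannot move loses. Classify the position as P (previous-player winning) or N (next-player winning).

Compute the nim-sum pairwise:
3 XOR 3 = 0
The nim-sum is 0, so this is a P-position: the player to move is in a losing position under optimal play.

P-position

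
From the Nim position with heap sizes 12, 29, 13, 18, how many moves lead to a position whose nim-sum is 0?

In binary:
  01100  (12)
  11101  (29)
  01101  (13)
  10010  (18)
  -----
  01110  (14)
The overall nim-sum is X = 14. A heap of size p has a winning move iff p XOR X < p (reduce it to p XOR X).
  12: 12 XOR 14 = 2 < 12 — winning move (to 2).
  29: 29 XOR 14 = 19 < 29 — winning move (to 19).
  13: 13 XOR 14 = 3 < 13 — winning move (to 3).
  18: 18 XOR 14 = 28 ≥ 18 — no move.
That gives 3 winning moves.

3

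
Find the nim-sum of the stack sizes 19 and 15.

28

Bitwise XOR of the heap sizes:
  10011  (19)
  01111  (15)
  -----
  11100  (28)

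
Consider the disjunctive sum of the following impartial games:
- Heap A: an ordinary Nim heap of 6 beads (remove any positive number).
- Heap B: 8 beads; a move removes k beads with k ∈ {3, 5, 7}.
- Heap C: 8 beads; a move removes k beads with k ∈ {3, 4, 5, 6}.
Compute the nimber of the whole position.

Heap A is a plain Nim heap of size 6, so its Grundy value is 6.
Grundy values for heap B (subtraction set {3, 5, 7}):
k:     0  1  2  3  4  5  6  7  8
g(k):  0  0  0  1  1  1  2  2  2
So g(8) = 2.
For heap C, compute g(0), g(1), … with moves {3, 4, 5, 6}:
k:     0  1  2  3  4  5  6  7  8
g(k):  0  0  0  1  1  1  2  2  2
So g(8) = 2.
By the Sprague-Grundy theorem, the Grundy value of a sum of independent games is the XOR of the component values.
Combined value = 6 XOR 2 XOR 2 = 6.

6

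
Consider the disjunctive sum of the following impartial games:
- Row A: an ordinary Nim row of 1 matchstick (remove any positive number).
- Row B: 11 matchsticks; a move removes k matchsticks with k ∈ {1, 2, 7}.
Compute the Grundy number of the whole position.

Row A is a plain Nim row of size 1, so its Grundy value is 1.
Build the Grundy sequence for row B with g(k) = mex{g(k−s) : s ∈ {1, 2, 7}, s ≤ k}:
k:     0  1  2  3  4  5  6  7  8  9 10 11
g(k):  0  1  2  0  1  2  0  1  2  0  1  2
So g(11) = 2.
The value of a disjunctive sum is the nim-sum of the parts.
Combined value = 1 ⊕ 2 = 3.

3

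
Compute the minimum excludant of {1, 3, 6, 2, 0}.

4

The values 0, 1, 2, 3 are all present; 4 is the first non-negative integer missing from the set.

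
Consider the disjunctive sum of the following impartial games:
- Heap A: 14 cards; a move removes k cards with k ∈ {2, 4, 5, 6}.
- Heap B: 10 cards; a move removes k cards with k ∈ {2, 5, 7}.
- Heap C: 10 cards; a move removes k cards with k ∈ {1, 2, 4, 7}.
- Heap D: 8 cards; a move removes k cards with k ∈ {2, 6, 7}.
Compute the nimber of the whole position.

0

For heap A, compute g(0), g(1), … with moves {2, 4, 5, 6}:
k:     0  1  2  3  4  5  6  7  8  9 10 11 12 13 14
g(k):  0  0  1  1  2  2  3  3  0  0  1  1  2  2  3
So g(14) = 3.
Grundy values for heap B (subtraction set {2, 5, 7}):
g(0) = mex{} = 0
g(1) = mex{} = 0
g(2) = mex{0} = 1
g(3) = mex{0} = 1
g(4) = mex{1} = 0
g(5) = mex{0,1} = 2
g(6) = mex{0} = 1
g(7) = mex{0,1,2} = 3
g(8) = mex{0,1} = 2
g(9) = mex{0,1,3} = 2
g(10) = mex{1,2} = 0
So g(10) = 0.
For heap C, compute g(0), g(1), … with moves {1, 2, 4, 7}:
k:     0  1  2  3  4  5  6  7  8  9 10
g(k):  0  1  2  0  1  2  0  1  2  0  1
So g(10) = 1.
For heap D, compute g(0), g(1), … with moves {2, 6, 7}:
k:     0  1  2  3  4  5  6  7  8
g(k):  0  0  1  1  0  0  1  1  2
So g(8) = 2.
By the Sprague-Grundy theorem, the Grundy value of a sum of independent games is the XOR of the component values.
Combined value = 3 ⊕ 0 ⊕ 1 ⊕ 2 = 0.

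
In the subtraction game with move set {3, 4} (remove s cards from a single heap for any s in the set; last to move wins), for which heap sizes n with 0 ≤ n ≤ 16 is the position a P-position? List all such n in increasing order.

0, 1, 2, 7, 8, 9, 14, 15, 16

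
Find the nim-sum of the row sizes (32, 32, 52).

52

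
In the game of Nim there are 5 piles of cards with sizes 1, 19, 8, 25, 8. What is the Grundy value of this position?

Compute the nim-sum pairwise:
1 ⊕ 19 = 18
18 ⊕ 8 = 26
26 ⊕ 25 = 3
3 ⊕ 8 = 11

11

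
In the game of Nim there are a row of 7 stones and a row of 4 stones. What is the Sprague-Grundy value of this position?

Nim-sum: 7 ⊕ 4 = 3.

3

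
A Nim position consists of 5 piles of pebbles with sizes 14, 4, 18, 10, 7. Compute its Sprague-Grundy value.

21

Nim-sum: 14 XOR 4 XOR 18 XOR 10 XOR 7 = 21.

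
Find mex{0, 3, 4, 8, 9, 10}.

1

0 is in the set but 1 is not, so the mex is 1.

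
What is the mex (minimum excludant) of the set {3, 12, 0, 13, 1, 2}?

The values 0, 1, 2, 3 are all present; 4 is the first non-negative integer missing from the set.

4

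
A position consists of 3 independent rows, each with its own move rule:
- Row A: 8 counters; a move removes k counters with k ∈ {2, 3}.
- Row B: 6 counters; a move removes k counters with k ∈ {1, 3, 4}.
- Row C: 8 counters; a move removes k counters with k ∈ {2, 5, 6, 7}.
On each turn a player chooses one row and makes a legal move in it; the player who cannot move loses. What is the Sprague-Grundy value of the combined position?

1

Build the Grundy sequence for row A with g(k) = mex{g(k−s) : s ∈ {2, 3}, s ≤ k}:
k:     0  1  2  3  4  5  6  7  8
g(k):  0  0  1  1  2  0  0  1  1
So g(8) = 1.
Build the Grundy sequence for row B with g(k) = mex{g(k−s) : s ∈ {1, 3, 4}, s ≤ k}:
g(0) = mex{} = 0
g(1) = mex{0} = 1
g(2) = mex{1} = 0
g(3) = mex{0} = 1
g(4) = mex{0,1} = 2
g(5) = mex{0,1,2} = 3
g(6) = mex{0,1,3} = 2
So g(6) = 2.
Build the Grundy sequence for row C with g(k) = mex{g(k−s) : s ∈ {2, 5, 6, 7}, s ≤ k}:
g(0) = mex{} = 0
g(1) = mex{} = 0
g(2) = mex{0} = 1
g(3) = mex{0} = 1
g(4) = mex{1} = 0
g(5) = mex{0,1} = 2
g(6) = mex{0} = 1
g(7) = mex{0,1,2} = 3
g(8) = mex{0,1} = 2
So g(8) = 2.
By the Sprague-Grundy theorem, the Grundy value of a sum of independent games is the XOR of the component values.
Combined value = 1 ⊕ 2 ⊕ 2 = 1.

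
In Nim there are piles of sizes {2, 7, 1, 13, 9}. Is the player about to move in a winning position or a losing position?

Losing position

Bitwise XOR of the heap sizes:
  0010  (2)
  0111  (7)
  0001  (1)
  1101  (13)
  1001  (9)
  ----
  0000  (0)
The nim-sum is 0, so this is a P-position: the player to move is in a losing position under optimal play.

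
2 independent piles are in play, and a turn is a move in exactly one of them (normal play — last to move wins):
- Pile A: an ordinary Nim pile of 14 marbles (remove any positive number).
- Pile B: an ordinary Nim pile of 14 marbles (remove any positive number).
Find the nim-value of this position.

0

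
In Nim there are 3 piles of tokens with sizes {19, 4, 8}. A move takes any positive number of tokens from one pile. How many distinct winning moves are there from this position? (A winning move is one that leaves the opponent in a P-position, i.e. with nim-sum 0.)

Bitwise XOR of the heap sizes:
  10011  (19)
  00100  (4)
  01000  (8)
  -----
  11111  (31)
The overall nim-sum is X = 31. A pile of size p has a winning move iff p XOR X < p (reduce it to p XOR X).
  19: 19 XOR 31 = 12 < 19 — winning move (to 12).
  4: 4 XOR 31 = 27 ≥ 4 — no move.
  8: 8 XOR 31 = 23 ≥ 8 — no move.
That gives 1 winning move.

1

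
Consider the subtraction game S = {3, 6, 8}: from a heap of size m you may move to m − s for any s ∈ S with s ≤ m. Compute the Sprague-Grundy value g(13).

Compute g(0), g(1), … for moves {3, 6, 8}:
k:     0  1  2  3  4  5  6  7  8  9 10 11 12 13
g(k):  0  0  0  1  1  1  2  2  2  3  3  0  0  0
So g(13) = 0.

0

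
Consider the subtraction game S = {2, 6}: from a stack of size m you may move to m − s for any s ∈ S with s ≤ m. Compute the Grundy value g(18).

1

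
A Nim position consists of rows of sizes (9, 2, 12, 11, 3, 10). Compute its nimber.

5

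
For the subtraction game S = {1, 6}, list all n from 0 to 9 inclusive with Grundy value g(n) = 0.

Grundy values for subtraction set {1, 6}:
g(0) = mex{} = 0
g(1) = mex{0} = 1
g(2) = mex{1} = 0
g(3) = mex{0} = 1
g(4) = mex{1} = 0
g(5) = mex{0} = 1
g(6) = mex{0,1} = 2
g(7) = mex{1,2} = 0
g(8) = mex{0} = 1
g(9) = mex{1} = 0
The P-positions (g = 0) in 0..9 are 0, 2, 4, 7, 9.

0, 2, 4, 7, 9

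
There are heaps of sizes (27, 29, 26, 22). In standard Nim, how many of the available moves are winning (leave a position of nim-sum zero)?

3

Compute the nim-sum pairwise:
27 ^ 29 = 6
6 ^ 26 = 28
28 ^ 22 = 10
The overall nim-sum is X = 10. A heap of size p has a winning move iff p XOR X < p (reduce it to p XOR X).
  27: 27 XOR 10 = 17 < 27 — winning move (to 17).
  29: 29 XOR 10 = 23 < 29 — winning move (to 23).
  26: 26 XOR 10 = 16 < 26 — winning move (to 16).
  22: 22 XOR 10 = 28 ≥ 22 — no move.
That gives 3 winning moves.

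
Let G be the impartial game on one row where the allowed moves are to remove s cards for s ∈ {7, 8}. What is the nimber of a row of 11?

Compute g(0), g(1), … for moves {7, 8}:
k:     0  1  2  3  4  5  6  7  8  9 10 11
g(k):  0  0  0  0  0  0  0  1  1  1  1  1
So g(11) = 1.

1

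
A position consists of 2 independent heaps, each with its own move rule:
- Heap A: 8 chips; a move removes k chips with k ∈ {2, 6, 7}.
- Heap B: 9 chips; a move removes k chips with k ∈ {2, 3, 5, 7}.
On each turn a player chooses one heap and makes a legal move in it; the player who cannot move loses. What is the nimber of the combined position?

For heap A, compute g(0), g(1), … with moves {2, 6, 7}:
g(0) = mex{} = 0
g(1) = mex{} = 0
g(2) = mex{0} = 1
g(3) = mex{0} = 1
g(4) = mex{1} = 0
g(5) = mex{1} = 0
g(6) = mex{0} = 1
g(7) = mex{0} = 1
g(8) = mex{0,1} = 2
So g(8) = 2.
Build the Grundy sequence for heap B with g(k) = mex{g(k−s) : s ∈ {2, 3, 5, 7}, s ≤ k}:
g(0) = mex{} = 0
g(1) = mex{} = 0
g(2) = mex{0} = 1
g(3) = mex{0} = 1
g(4) = mex{0,1} = 2
g(5) = mex{0,1} = 2
g(6) = mex{0,1,2} = 3
g(7) = mex{0,1,2} = 3
g(8) = mex{0,1,2,3} = 4
g(9) = mex{1,2,3} = 0
So g(9) = 0.
By the Sprague-Grundy theorem, the Grundy value of a sum of independent games is the XOR of the component values.
Combined value = 2 XOR 0 = 2.

2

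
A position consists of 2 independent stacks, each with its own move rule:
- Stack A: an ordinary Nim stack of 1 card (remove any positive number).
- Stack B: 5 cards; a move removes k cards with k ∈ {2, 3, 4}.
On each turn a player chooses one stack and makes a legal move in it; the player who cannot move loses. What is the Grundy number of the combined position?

3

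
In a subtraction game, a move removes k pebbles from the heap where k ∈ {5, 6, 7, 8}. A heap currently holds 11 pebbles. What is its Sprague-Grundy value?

2

Grundy values for subtraction set {5, 6, 7, 8}:
g(0) = mex{} = 0
g(1) = mex{} = 0
g(2) = mex{} = 0
g(3) = mex{} = 0
g(4) = mex{} = 0
g(5) = mex{0} = 1
g(6) = mex{0} = 1
g(7) = mex{0} = 1
g(8) = mex{0} = 1
g(9) = mex{0} = 1
g(10) = mex{0,1} = 2
g(11) = mex{0,1} = 2
So g(11) = 2.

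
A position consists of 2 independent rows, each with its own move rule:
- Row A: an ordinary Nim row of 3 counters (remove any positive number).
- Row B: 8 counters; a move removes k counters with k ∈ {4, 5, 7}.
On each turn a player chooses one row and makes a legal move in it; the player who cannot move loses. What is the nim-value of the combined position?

Row A is a plain Nim row of size 3, so its Grundy value is 3.
Grundy values for row B (subtraction set {4, 5, 7}):
k:     0  1  2  3  4  5  6  7  8
g(k):  0  0  0  0  1  1  1  1  2
So g(8) = 2.
The value of a disjunctive sum is the nim-sum of the parts.
Combined value = 3 XOR 2 = 1.

1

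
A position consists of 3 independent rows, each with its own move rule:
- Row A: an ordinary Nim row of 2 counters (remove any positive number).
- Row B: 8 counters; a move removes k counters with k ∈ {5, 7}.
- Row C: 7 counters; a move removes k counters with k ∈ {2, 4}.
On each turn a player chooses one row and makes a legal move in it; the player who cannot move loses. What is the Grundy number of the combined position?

Row A is a plain Nim row of size 2, so its Grundy value is 2.
For row B, compute g(0), g(1), … with moves {5, 7}:
k:     0  1  2  3  4  5  6  7  8
g(k):  0  0  0  0  0  1  1  1  1
So g(8) = 1.
For row C, compute g(0), g(1), … with moves {2, 4}:
k:     0  1  2  3  4  5  6  7
g(k):  0  0  1  1  2  2  0  0
So g(7) = 0.
The value of a disjunctive sum is the nim-sum of the parts.
Combined value = 2 XOR 1 XOR 0 = 3.

3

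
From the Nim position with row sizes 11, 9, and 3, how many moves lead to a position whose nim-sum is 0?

3

Nim-sum: 11 XOR 9 XOR 3 = 1.
The overall nim-sum is X = 1. A row of size p has a winning move iff p XOR X < p (reduce it to p XOR X).
  11: 11 XOR 1 = 10 < 11 — winning move (to 10).
  9: 9 XOR 1 = 8 < 9 — winning move (to 8).
  3: 3 XOR 1 = 2 < 3 — winning move (to 2).
That gives 3 winning moves.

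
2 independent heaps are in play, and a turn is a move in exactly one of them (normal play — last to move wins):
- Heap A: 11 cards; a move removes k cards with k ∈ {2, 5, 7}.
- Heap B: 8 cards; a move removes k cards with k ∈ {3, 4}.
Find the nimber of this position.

Grundy values for heap A (subtraction set {2, 5, 7}):
g(0) = mex{} = 0
g(1) = mex{} = 0
g(2) = mex{0} = 1
g(3) = mex{0} = 1
g(4) = mex{1} = 0
g(5) = mex{0,1} = 2
g(6) = mex{0} = 1
g(7) = mex{0,1,2} = 3
g(8) = mex{0,1} = 2
g(9) = mex{0,1,3} = 2
g(10) = mex{1,2} = 0
g(11) = mex{0,1,2} = 3
So g(11) = 3.
For heap B, compute g(0), g(1), … with moves {3, 4}:
k:     0  1  2  3  4  5  6  7  8
g(k):  0  0  0  1  1  1  2  0  0
So g(8) = 0.
The value of a disjunctive sum is the nim-sum of the parts.
Combined value = 3 XOR 0 = 3.

3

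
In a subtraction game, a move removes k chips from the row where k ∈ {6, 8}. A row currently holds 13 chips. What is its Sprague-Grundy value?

2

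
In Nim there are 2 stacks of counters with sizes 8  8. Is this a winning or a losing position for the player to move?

Losing position

Bitwise XOR of the heap sizes:
  1000  (8)
  1000  (8)
  ----
  0000  (0)
The nim-sum is 0, so this is a P-position: the player to move is in a losing position under optimal play.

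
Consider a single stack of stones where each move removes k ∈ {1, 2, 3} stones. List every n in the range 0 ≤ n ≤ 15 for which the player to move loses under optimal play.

Build the Grundy sequence with g(k) = mex{g(k−s) : s ∈ {1, 2, 3}, s ≤ k}:
k:     0  1  2  3  4  5  6  7  8  9 10 11 12 13 14 15
g(k):  0  1  2  3  0  1  2  3  0  1  2  3  0  1  2  3
The P-positions (g = 0) in 0..15 are 0, 4, 8, 12.

0, 4, 8, 12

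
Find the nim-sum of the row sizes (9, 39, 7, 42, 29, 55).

41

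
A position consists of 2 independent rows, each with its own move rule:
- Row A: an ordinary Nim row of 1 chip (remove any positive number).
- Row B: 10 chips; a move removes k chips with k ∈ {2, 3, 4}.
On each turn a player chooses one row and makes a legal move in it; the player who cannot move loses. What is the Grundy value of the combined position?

Row A is a plain Nim row of size 1, so its Grundy value is 1.
Build the Grundy sequence for row B with g(k) = mex{g(k−s) : s ∈ {2, 3, 4}, s ≤ k}:
k:     0  1  2  3  4  5  6  7  8  9 10
g(k):  0  0  1  1  2  2  0  0  1  1  2
So g(10) = 2.
The value of a disjunctive sum is the nim-sum of the parts.
Combined value = 1 XOR 2 = 3.

3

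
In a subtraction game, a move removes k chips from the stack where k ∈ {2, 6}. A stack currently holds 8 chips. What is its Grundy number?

0

Build the Grundy sequence with g(k) = mex{g(k−s) : s ∈ {2, 6}, s ≤ k}:
k:     0  1  2  3  4  5  6  7  8
g(k):  0  0  1  1  0  0  1  1  0
So g(8) = 0.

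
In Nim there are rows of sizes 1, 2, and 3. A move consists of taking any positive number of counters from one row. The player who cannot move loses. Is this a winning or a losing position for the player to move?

Nim-sum: 1 XOR 2 XOR 3 = 0.
The nim-sum is 0, so this is a P-position: the player to move is in a losing position under optimal play.

Losing position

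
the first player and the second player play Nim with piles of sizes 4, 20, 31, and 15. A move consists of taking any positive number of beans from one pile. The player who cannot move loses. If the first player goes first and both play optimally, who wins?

the second player wins

In binary:
  00100  (4)
  10100  (20)
  11111  (31)
  01111  (15)
  -----
  00000  (0)
The nim-sum is 0, so this is a P-position: the player to move is in a losing position under optimal play; the first player is about to move from it and so loses — the second player wins.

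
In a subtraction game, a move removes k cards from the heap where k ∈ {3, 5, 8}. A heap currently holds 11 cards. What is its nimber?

0

Grundy values for subtraction set {3, 5, 8}:
g(0) = mex{} = 0
g(1) = mex{} = 0
g(2) = mex{} = 0
g(3) = mex{0} = 1
g(4) = mex{0} = 1
g(5) = mex{0} = 1
g(6) = mex{0,1} = 2
g(7) = mex{0,1} = 2
g(8) = mex{0,1} = 2
g(9) = mex{0,1,2} = 3
g(10) = mex{0,1,2} = 3
g(11) = mex{1,2} = 0
So g(11) = 0.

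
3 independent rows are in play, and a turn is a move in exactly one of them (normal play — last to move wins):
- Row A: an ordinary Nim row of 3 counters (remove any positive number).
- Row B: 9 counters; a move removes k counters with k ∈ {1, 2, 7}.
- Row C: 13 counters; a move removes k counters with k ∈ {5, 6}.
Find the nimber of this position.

Row A is a plain Nim row of size 3, so its Grundy value is 3.
For row B, compute g(0), g(1), … with moves {1, 2, 7}:
g(0) = mex{} = 0
g(1) = mex{0} = 1
g(2) = mex{0,1} = 2
g(3) = mex{1,2} = 0
g(4) = mex{0,2} = 1
g(5) = mex{0,1} = 2
g(6) = mex{1,2} = 0
g(7) = mex{0,2} = 1
g(8) = mex{0,1} = 2
g(9) = mex{1,2} = 0
So g(9) = 0.
For row C, compute g(0), g(1), … with moves {5, 6}:
g(0) = mex{} = 0
g(1) = mex{} = 0
g(2) = mex{} = 0
g(3) = mex{} = 0
g(4) = mex{} = 0
g(5) = mex{0} = 1
g(6) = mex{0} = 1
g(7) = mex{0} = 1
g(8) = mex{0} = 1
g(9) = mex{0} = 1
g(10) = mex{0,1} = 2
g(11) = mex{1} = 0
g(12) = mex{1} = 0
g(13) = mex{1} = 0
So g(13) = 0.
The value of a disjunctive sum is the nim-sum of the parts.
Combined value = 3 XOR 0 XOR 0 = 3.

3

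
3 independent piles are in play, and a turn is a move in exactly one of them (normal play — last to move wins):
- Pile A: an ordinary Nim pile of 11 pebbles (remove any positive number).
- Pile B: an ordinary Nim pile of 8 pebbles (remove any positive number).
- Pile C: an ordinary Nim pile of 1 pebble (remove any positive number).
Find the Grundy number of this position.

2

Pile A is a plain Nim pile of size 11, so its Grundy value is 11.
Pile B is a plain Nim pile of size 8, so its Grundy value is 8.
Pile C is a plain Nim pile of size 1, so its Grundy value is 1.
By the Sprague-Grundy theorem, the Grundy value of a sum of independent games is the XOR of the component values.
Combined value = 11 ⊕ 8 ⊕ 1 = 2.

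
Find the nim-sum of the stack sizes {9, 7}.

14

Nim-sum: 9 ⊕ 7 = 14.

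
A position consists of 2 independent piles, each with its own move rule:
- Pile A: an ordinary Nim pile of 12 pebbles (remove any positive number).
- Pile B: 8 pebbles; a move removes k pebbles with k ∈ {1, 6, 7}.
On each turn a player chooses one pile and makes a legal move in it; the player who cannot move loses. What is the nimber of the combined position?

Pile A is a plain Nim pile of size 12, so its Grundy value is 12.
Grundy values for pile B (subtraction set {1, 6, 7}):
g(0) = mex{} = 0
g(1) = mex{0} = 1
g(2) = mex{1} = 0
g(3) = mex{0} = 1
g(4) = mex{1} = 0
g(5) = mex{0} = 1
g(6) = mex{0,1} = 2
g(7) = mex{0,1,2} = 3
g(8) = mex{0,1,3} = 2
So g(8) = 2.
The value of a disjunctive sum is the nim-sum of the parts.
Combined value = 12 XOR 2 = 14.

14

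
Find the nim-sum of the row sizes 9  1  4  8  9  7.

10

Compute the nim-sum pairwise:
9 ⊕ 1 = 8
8 ⊕ 4 = 12
12 ⊕ 8 = 4
4 ⊕ 9 = 13
13 ⊕ 7 = 10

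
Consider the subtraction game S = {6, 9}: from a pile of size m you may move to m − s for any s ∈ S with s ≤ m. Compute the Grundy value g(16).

0

Grundy values for subtraction set {6, 9}:
k:     0  1  2  3  4  5  6  7  8  9 10 11 12 13 14 15 16
g(k):  0  0  0  0  0  0  1  1  1  1  1  1  2  2  2  0  0
So g(16) = 0.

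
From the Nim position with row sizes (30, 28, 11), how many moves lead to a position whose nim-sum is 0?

Compute the nim-sum pairwise:
30 ⊕ 28 = 2
2 ⊕ 11 = 9
The overall nim-sum is X = 9. A row of size p has a winning move iff p XOR X < p (reduce it to p XOR X).
  30: 30 XOR 9 = 23 < 30 — winning move (to 23).
  28: 28 XOR 9 = 21 < 28 — winning move (to 21).
  11: 11 XOR 9 = 2 < 11 — winning move (to 2).
That gives 3 winning moves.

3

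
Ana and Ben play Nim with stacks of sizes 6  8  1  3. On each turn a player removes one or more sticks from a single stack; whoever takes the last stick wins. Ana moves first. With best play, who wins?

Nim-sum: 6 XOR 8 XOR 1 XOR 3 = 12.
The nim-sum is 12 ≠ 0, so this is an N-position: the player to move can win; Ana has a winning move.

Ana wins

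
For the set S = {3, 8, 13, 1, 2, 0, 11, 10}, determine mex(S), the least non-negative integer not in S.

4

The values 0, 1, 2, 3 are all present; 4 is the first non-negative integer missing from the set.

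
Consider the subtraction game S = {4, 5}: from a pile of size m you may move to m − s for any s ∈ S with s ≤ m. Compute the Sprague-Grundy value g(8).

2

Build the Grundy sequence with g(k) = mex{g(k−s) : s ∈ {4, 5}, s ≤ k}:
k:     0  1  2  3  4  5  6  7  8
g(k):  0  0  0  0  1  1  1  1  2
So g(8) = 2.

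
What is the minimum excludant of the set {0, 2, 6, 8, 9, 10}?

0 is in the set but 1 is not, so the mex is 1.

1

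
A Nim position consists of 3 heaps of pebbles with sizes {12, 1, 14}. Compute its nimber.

3

Compute the nim-sum pairwise:
12 XOR 1 = 13
13 XOR 14 = 3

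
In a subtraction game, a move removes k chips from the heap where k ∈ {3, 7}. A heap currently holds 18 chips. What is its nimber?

Compute g(0), g(1), … for moves {3, 7}:
k:     0  1  2  3  4  5  6  7  8  9 10 11 12 13 14 15 16 17 18
g(k):  0  0  0  1  1  1  0  2  2  1  0  0  0  1  1  1  0  2  2
So g(18) = 2.

2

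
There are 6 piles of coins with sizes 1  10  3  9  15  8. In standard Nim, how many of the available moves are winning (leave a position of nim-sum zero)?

In binary:
  0001  (1)
  1010  (10)
  0011  (3)
  1001  (9)
  1111  (15)
  1000  (8)
  ----
  0110  (6)
The overall nim-sum is X = 6. A pile of size p has a winning move iff p XOR X < p (reduce it to p XOR X).
  1: 1 XOR 6 = 7 ≥ 1 — no move.
  10: 10 XOR 6 = 12 ≥ 10 — no move.
  3: 3 XOR 6 = 5 ≥ 3 — no move.
  9: 9 XOR 6 = 15 ≥ 9 — no move.
  15: 15 XOR 6 = 9 < 15 — winning move (to 9).
  8: 8 XOR 6 = 14 ≥ 8 — no move.
That gives 1 winning move.

1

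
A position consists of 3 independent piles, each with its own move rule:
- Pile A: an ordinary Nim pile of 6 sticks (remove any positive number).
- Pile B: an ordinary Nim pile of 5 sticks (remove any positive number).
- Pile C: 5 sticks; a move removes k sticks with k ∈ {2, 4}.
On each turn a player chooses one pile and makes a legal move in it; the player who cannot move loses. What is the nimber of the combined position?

Pile A is a plain Nim pile of size 6, so its Grundy value is 6.
Pile B is a plain Nim pile of size 5, so its Grundy value is 5.
Build the Grundy sequence for pile C with g(k) = mex{g(k−s) : s ∈ {2, 4}, s ≤ k}:
k:     0  1  2  3  4  5
g(k):  0  0  1  1  2  2
So g(5) = 2.
The value of a disjunctive sum is the nim-sum of the parts.
Combined value = 6 XOR 5 XOR 2 = 1.

1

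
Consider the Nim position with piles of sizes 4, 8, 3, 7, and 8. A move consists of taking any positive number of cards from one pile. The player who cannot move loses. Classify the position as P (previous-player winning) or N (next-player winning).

Write each in binary and XOR column by column:
  0100  (4)
  1000  (8)
  0011  (3)
  0111  (7)
  1000  (8)
  ----
  0000  (0)
The nim-sum is 0, so this is a P-position: the player to move is in a losing position under optimal play.

P-position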